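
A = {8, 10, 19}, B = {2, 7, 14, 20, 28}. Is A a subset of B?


A ⊆ B means every element of A is in B.
Elements in A not in B: {8, 10, 19}
So A ⊄ B.

No, A ⊄ B


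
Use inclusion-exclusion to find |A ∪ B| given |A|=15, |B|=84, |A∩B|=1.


|A ∪ B| = |A| + |B| - |A ∩ B|
= 15 + 84 - 1
= 98

|A ∪ B| = 98


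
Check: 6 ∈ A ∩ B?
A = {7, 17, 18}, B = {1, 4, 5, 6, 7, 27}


A = {7, 17, 18}, B = {1, 4, 5, 6, 7, 27}
A ∩ B = elements in both A and B
A ∩ B = {7}
Checking if 6 ∈ A ∩ B
6 is not in A ∩ B → False

6 ∉ A ∩ B


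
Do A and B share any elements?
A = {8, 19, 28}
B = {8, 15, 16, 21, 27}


Disjoint means A ∩ B = ∅.
A ∩ B = {8}
A ∩ B ≠ ∅, so A and B are NOT disjoint.

Yes — A and B share the element(s) of A ∩ B = {8}, so they are not disjoint


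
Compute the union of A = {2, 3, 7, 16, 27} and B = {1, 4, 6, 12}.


A ∪ B = all elements in A or B (or both)
A = {2, 3, 7, 16, 27}
B = {1, 4, 6, 12}
A ∪ B = {1, 2, 3, 4, 6, 7, 12, 16, 27}

A ∪ B = {1, 2, 3, 4, 6, 7, 12, 16, 27}


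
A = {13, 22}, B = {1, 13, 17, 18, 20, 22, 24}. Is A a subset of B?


A ⊆ B means every element of A is in B.
All elements of A are in B.
So A ⊆ B.

Yes, A ⊆ B


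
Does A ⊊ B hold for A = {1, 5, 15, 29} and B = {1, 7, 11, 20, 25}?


A ⊂ B requires: A ⊆ B AND A ≠ B.
A ⊆ B? No
A ⊄ B, so A is not a proper subset.

No, A is not a proper subset of B


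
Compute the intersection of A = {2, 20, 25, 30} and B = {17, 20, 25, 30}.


A ∩ B = elements in both A and B
A = {2, 20, 25, 30}
B = {17, 20, 25, 30}
A ∩ B = {20, 25, 30}

A ∩ B = {20, 25, 30}


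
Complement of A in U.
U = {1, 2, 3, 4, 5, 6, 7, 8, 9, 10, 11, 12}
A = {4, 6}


Aᶜ = U \ A = elements in U but not in A
U = {1, 2, 3, 4, 5, 6, 7, 8, 9, 10, 11, 12}
A = {4, 6}
Aᶜ = {1, 2, 3, 5, 7, 8, 9, 10, 11, 12}

Aᶜ = {1, 2, 3, 5, 7, 8, 9, 10, 11, 12}


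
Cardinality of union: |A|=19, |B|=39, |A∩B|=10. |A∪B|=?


|A ∪ B| = |A| + |B| - |A ∩ B|
= 19 + 39 - 10
= 48

|A ∪ B| = 48


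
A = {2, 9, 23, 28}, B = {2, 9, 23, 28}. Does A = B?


Two sets are equal iff they have exactly the same elements.
A = {2, 9, 23, 28}
B = {2, 9, 23, 28}
Same elements → A = B

Yes, A = B


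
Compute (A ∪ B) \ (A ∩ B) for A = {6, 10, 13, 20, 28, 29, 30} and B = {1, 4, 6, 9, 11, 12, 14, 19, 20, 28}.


A △ B = (A \ B) ∪ (B \ A) = elements in exactly one of A or B
A \ B = {10, 13, 29, 30}
B \ A = {1, 4, 9, 11, 12, 14, 19}
A △ B = {1, 4, 9, 10, 11, 12, 13, 14, 19, 29, 30}

A △ B = {1, 4, 9, 10, 11, 12, 13, 14, 19, 29, 30}


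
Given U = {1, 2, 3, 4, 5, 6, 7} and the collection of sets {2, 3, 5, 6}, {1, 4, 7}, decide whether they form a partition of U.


A partition requires: (1) non-empty parts, (2) pairwise disjoint, (3) union = U
Parts: {2, 3, 5, 6}, {1, 4, 7}
Union of parts: {1, 2, 3, 4, 5, 6, 7}
U = {1, 2, 3, 4, 5, 6, 7}
All non-empty? True
Pairwise disjoint? True
Covers U? True

Yes, valid partition


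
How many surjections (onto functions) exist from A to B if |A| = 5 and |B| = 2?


n = |A| = 5, k = |B| = 2. Surjections via inclusion-exclusion:
S(n,k) = Σ(-1)^i × C(k,i) × (k-i)^n, i=0 to k
i=0: (-1)^0×C(2,0)×2^5 = 32
i=1: (-1)^1×C(2,1)×1^5 = -2
i=2: (-1)^2×C(2,2)×0^5 = 0
Total = 30

Number of surjections = 30


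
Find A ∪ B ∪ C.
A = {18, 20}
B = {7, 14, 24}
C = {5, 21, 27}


A ∪ B = {7, 14, 18, 20, 24}
(A ∪ B) ∪ C = {5, 7, 14, 18, 20, 21, 24, 27}

A ∪ B ∪ C = {5, 7, 14, 18, 20, 21, 24, 27}


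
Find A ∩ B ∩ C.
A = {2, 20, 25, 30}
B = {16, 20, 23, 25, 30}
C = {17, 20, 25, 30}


A ∩ B = {20, 25, 30}
(A ∩ B) ∩ C = {20, 25, 30}

A ∩ B ∩ C = {20, 25, 30}


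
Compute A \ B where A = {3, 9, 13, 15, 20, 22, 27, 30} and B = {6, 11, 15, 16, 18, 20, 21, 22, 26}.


A \ B = elements in A but not in B
A = {3, 9, 13, 15, 20, 22, 27, 30}
B = {6, 11, 15, 16, 18, 20, 21, 22, 26}
Remove from A any elements in B
A \ B = {3, 9, 13, 27, 30}

A \ B = {3, 9, 13, 27, 30}


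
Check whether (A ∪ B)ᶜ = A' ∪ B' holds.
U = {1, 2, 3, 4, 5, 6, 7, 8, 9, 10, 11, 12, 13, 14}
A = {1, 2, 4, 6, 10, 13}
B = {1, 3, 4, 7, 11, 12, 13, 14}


LHS: A ∪ B = {1, 2, 3, 4, 6, 7, 10, 11, 12, 13, 14}
(A ∪ B)' = U \ (A ∪ B) = {5, 8, 9}
A' = {3, 5, 7, 8, 9, 11, 12, 14}, B' = {2, 5, 6, 8, 9, 10}
Claimed RHS: A' ∪ B' = {2, 3, 5, 6, 7, 8, 9, 10, 11, 12, 14}
Identity is INVALID: LHS = {5, 8, 9} but the RHS claimed here equals {2, 3, 5, 6, 7, 8, 9, 10, 11, 12, 14}. The correct form is (A ∪ B)' = A' ∩ B'.

Identity is invalid: (A ∪ B)' = {5, 8, 9} but A' ∪ B' = {2, 3, 5, 6, 7, 8, 9, 10, 11, 12, 14}. The correct De Morgan law is (A ∪ B)' = A' ∩ B'.


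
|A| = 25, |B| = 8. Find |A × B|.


|A × B| = |A| × |B|
= 25 × 8
= 200

|A × B| = 200


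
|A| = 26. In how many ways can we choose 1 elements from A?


C(n,k) = n! / (k!(n-k)!)
C(26,1) = 26! / (1!25!)
= 26

C(26,1) = 26


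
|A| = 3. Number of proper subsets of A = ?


Total subsets = 2^n = 2^3 = 8
Proper subsets exclude the set itself: 2^n - 1
= 8 - 1
= 7

Number of proper subsets = 7


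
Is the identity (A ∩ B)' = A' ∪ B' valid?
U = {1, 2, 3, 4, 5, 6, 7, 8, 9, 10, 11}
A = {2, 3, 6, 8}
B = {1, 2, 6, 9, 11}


LHS: A ∩ B = {2, 6}
(A ∩ B)' = U \ (A ∩ B) = {1, 3, 4, 5, 7, 8, 9, 10, 11}
A' = {1, 4, 5, 7, 9, 10, 11}, B' = {3, 4, 5, 7, 8, 10}
Claimed RHS: A' ∪ B' = {1, 3, 4, 5, 7, 8, 9, 10, 11}
Identity is VALID: LHS = RHS = {1, 3, 4, 5, 7, 8, 9, 10, 11} ✓

Identity is valid. (A ∩ B)' = A' ∪ B' = {1, 3, 4, 5, 7, 8, 9, 10, 11}


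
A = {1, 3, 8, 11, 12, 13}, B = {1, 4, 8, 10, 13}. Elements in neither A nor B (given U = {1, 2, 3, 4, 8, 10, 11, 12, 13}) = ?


A = {1, 3, 8, 11, 12, 13}
B = {1, 4, 8, 10, 13}
Region: in neither A nor B (given U = {1, 2, 3, 4, 8, 10, 11, 12, 13})
Elements: {2}

Elements in neither A nor B (given U = {1, 2, 3, 4, 8, 10, 11, 12, 13}): {2}


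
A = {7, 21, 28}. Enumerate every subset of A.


|A| = 3, so |P(A)| = 2^3 = 8
Enumerate subsets by cardinality (0 to 3):
∅, {7}, {21}, {28}, {7, 21}, {7, 28}, {21, 28}, {7, 21, 28}

P(A) has 8 subsets: ∅, {7}, {21}, {28}, {7, 21}, {7, 28}, {21, 28}, {7, 21, 28}


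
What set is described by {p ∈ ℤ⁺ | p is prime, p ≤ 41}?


Checking each candidate:
Condition: primes ≤ 41
Result = {2, 3, 5, 7, 11, 13, 17, 19, 23, 29, 31, 37, 41}

{2, 3, 5, 7, 11, 13, 17, 19, 23, 29, 31, 37, 41}


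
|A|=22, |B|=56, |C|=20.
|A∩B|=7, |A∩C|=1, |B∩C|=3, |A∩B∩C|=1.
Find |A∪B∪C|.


|A∪B∪C| = |A|+|B|+|C| - |A∩B|-|A∩C|-|B∩C| + |A∩B∩C|
= 22+56+20 - 7-1-3 + 1
= 98 - 11 + 1
= 88

|A ∪ B ∪ C| = 88


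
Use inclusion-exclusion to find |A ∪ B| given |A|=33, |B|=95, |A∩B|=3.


|A ∪ B| = |A| + |B| - |A ∩ B|
= 33 + 95 - 3
= 125

|A ∪ B| = 125


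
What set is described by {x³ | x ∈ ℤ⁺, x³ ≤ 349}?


Checking each candidate:
Condition: positive perfect cubes ≤ 349
Result = {1, 8, 27, 64, 125, 216, 343}

{1, 8, 27, 64, 125, 216, 343}


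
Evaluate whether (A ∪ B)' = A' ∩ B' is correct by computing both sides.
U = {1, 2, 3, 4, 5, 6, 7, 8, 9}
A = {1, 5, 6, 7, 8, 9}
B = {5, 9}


LHS: A ∪ B = {1, 5, 6, 7, 8, 9}
(A ∪ B)' = U \ (A ∪ B) = {2, 3, 4}
A' = {2, 3, 4}, B' = {1, 2, 3, 4, 6, 7, 8}
Claimed RHS: A' ∩ B' = {2, 3, 4}
Identity is VALID: LHS = RHS = {2, 3, 4} ✓

Identity is valid. (A ∪ B)' = A' ∩ B' = {2, 3, 4}


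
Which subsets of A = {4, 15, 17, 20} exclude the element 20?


A subset of A that omits 20 is a subset of A \ {20}, so there are 2^(n-1) = 2^3 = 8 of them.
Subsets excluding 20: ∅, {4}, {15}, {17}, {4, 15}, {4, 17}, {15, 17}, {4, 15, 17}

Subsets excluding 20 (8 total): ∅, {4}, {15}, {17}, {4, 15}, {4, 17}, {15, 17}, {4, 15, 17}


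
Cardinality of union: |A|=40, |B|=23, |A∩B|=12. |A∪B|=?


|A ∪ B| = |A| + |B| - |A ∩ B|
= 40 + 23 - 12
= 51

|A ∪ B| = 51


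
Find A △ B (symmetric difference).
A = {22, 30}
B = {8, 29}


A △ B = (A \ B) ∪ (B \ A) = elements in exactly one of A or B
A \ B = {22, 30}
B \ A = {8, 29}
A △ B = {8, 22, 29, 30}

A △ B = {8, 22, 29, 30}


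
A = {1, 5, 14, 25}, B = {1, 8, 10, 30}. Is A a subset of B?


A ⊆ B means every element of A is in B.
Elements in A not in B: {5, 14, 25}
So A ⊄ B.

No, A ⊄ B


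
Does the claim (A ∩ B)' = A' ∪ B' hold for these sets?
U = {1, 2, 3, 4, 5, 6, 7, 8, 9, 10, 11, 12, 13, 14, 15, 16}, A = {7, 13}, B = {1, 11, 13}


LHS: A ∩ B = {13}
(A ∩ B)' = U \ (A ∩ B) = {1, 2, 3, 4, 5, 6, 7, 8, 9, 10, 11, 12, 14, 15, 16}
A' = {1, 2, 3, 4, 5, 6, 8, 9, 10, 11, 12, 14, 15, 16}, B' = {2, 3, 4, 5, 6, 7, 8, 9, 10, 12, 14, 15, 16}
Claimed RHS: A' ∪ B' = {1, 2, 3, 4, 5, 6, 7, 8, 9, 10, 11, 12, 14, 15, 16}
Identity is VALID: LHS = RHS = {1, 2, 3, 4, 5, 6, 7, 8, 9, 10, 11, 12, 14, 15, 16} ✓

Identity is valid. (A ∩ B)' = A' ∪ B' = {1, 2, 3, 4, 5, 6, 7, 8, 9, 10, 11, 12, 14, 15, 16}


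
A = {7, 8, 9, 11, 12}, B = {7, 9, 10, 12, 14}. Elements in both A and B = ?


A = {7, 8, 9, 11, 12}
B = {7, 9, 10, 12, 14}
Region: in both A and B
Elements: {7, 9, 12}

Elements in both A and B: {7, 9, 12}


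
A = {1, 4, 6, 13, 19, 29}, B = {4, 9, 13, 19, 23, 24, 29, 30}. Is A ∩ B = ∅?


Disjoint means A ∩ B = ∅.
A ∩ B = {4, 13, 19, 29}
A ∩ B ≠ ∅, so A and B are NOT disjoint.

No, A and B are not disjoint (A ∩ B = {4, 13, 19, 29})


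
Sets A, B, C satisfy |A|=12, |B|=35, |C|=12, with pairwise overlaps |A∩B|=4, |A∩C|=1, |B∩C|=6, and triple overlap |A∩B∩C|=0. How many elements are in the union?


|A∪B∪C| = |A|+|B|+|C| - |A∩B|-|A∩C|-|B∩C| + |A∩B∩C|
= 12+35+12 - 4-1-6 + 0
= 59 - 11 + 0
= 48

|A ∪ B ∪ C| = 48


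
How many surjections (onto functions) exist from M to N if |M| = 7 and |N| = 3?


n = |M| = 7, k = |N| = 3. Surjections via inclusion-exclusion:
S(n,k) = Σ(-1)^i × C(k,i) × (k-i)^n, i=0 to k
i=0: (-1)^0×C(3,0)×3^7 = 2187
i=1: (-1)^1×C(3,1)×2^7 = -384
i=2: (-1)^2×C(3,2)×1^7 = 3
i=3: (-1)^3×C(3,3)×0^7 = 0
Total = 1806

Number of surjections = 1806


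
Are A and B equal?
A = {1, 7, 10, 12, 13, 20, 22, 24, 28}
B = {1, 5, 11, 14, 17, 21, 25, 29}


Two sets are equal iff they have exactly the same elements.
A = {1, 7, 10, 12, 13, 20, 22, 24, 28}
B = {1, 5, 11, 14, 17, 21, 25, 29}
Differences: {5, 7, 10, 11, 12, 13, 14, 17, 20, 21, 22, 24, 25, 28, 29}
A ≠ B

No, A ≠ B


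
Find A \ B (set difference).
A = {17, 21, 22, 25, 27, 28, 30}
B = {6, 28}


A \ B = elements in A but not in B
A = {17, 21, 22, 25, 27, 28, 30}
B = {6, 28}
Remove from A any elements in B
A \ B = {17, 21, 22, 25, 27, 30}

A \ B = {17, 21, 22, 25, 27, 30}


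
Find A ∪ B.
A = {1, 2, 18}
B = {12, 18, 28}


A ∪ B = all elements in A or B (or both)
A = {1, 2, 18}
B = {12, 18, 28}
A ∪ B = {1, 2, 12, 18, 28}

A ∪ B = {1, 2, 12, 18, 28}


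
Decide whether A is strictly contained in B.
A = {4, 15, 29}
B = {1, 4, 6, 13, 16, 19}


A ⊂ B requires: A ⊆ B AND A ≠ B.
A ⊆ B? No
A ⊄ B, so A is not a proper subset.

No, A is not a proper subset of B


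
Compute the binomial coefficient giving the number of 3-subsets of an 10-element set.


C(n,k) = n! / (k!(n-k)!)
C(10,3) = 10! / (3!7!)
= 120

C(10,3) = 120


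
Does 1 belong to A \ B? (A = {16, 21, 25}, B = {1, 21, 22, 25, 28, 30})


A = {16, 21, 25}, B = {1, 21, 22, 25, 28, 30}
A \ B = elements in A but not in B
A \ B = {16}
Checking if 1 ∈ A \ B
1 is not in A \ B → False

1 ∉ A \ B


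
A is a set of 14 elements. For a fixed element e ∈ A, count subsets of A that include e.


Subsets of A containing e correspond to subsets of A \ {e}, which has 13 elements.
Count = 2^(n-1) = 2^13
= 8192

Number of subsets containing e = 8192


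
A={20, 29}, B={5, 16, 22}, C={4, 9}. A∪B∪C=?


A ∪ B = {5, 16, 20, 22, 29}
(A ∪ B) ∪ C = {4, 5, 9, 16, 20, 22, 29}

A ∪ B ∪ C = {4, 5, 9, 16, 20, 22, 29}


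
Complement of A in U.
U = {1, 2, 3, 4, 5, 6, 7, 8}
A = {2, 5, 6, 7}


Aᶜ = U \ A = elements in U but not in A
U = {1, 2, 3, 4, 5, 6, 7, 8}
A = {2, 5, 6, 7}
Aᶜ = {1, 3, 4, 8}

Aᶜ = {1, 3, 4, 8}


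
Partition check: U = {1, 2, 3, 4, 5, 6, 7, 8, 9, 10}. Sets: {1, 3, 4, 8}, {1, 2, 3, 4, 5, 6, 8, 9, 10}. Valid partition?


A partition requires: (1) non-empty parts, (2) pairwise disjoint, (3) union = U
Parts: {1, 3, 4, 8}, {1, 2, 3, 4, 5, 6, 8, 9, 10}
Union of parts: {1, 2, 3, 4, 5, 6, 8, 9, 10}
U = {1, 2, 3, 4, 5, 6, 7, 8, 9, 10}
All non-empty? True
Pairwise disjoint? False
Covers U? False

No, not a valid partition


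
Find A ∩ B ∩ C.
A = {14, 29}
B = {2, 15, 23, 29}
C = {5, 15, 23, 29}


A ∩ B = {29}
(A ∩ B) ∩ C = {29}

A ∩ B ∩ C = {29}


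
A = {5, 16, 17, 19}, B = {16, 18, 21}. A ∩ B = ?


A ∩ B = elements in both A and B
A = {5, 16, 17, 19}
B = {16, 18, 21}
A ∩ B = {16}

A ∩ B = {16}


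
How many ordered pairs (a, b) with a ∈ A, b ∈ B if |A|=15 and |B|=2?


|A × B| = |A| × |B|
= 15 × 2
= 30

|A × B| = 30


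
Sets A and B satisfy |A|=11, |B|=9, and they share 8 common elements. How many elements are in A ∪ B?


|A ∪ B| = |A| + |B| - |A ∩ B|
= 11 + 9 - 8
= 12

|A ∪ B| = 12


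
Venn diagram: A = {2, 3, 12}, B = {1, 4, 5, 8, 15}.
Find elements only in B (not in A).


A = {2, 3, 12}
B = {1, 4, 5, 8, 15}
Region: only in B (not in A)
Elements: {1, 4, 5, 8, 15}

Elements only in B (not in A): {1, 4, 5, 8, 15}


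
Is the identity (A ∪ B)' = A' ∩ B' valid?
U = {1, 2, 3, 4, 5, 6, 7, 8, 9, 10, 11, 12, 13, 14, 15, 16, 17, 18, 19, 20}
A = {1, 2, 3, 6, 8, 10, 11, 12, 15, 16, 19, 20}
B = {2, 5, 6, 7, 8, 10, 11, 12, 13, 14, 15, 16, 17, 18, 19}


LHS: A ∪ B = {1, 2, 3, 5, 6, 7, 8, 10, 11, 12, 13, 14, 15, 16, 17, 18, 19, 20}
(A ∪ B)' = U \ (A ∪ B) = {4, 9}
A' = {4, 5, 7, 9, 13, 14, 17, 18}, B' = {1, 3, 4, 9, 20}
Claimed RHS: A' ∩ B' = {4, 9}
Identity is VALID: LHS = RHS = {4, 9} ✓

Identity is valid. (A ∪ B)' = A' ∩ B' = {4, 9}


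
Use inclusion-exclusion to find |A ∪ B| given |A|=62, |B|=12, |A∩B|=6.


|A ∪ B| = |A| + |B| - |A ∩ B|
= 62 + 12 - 6
= 68

|A ∪ B| = 68


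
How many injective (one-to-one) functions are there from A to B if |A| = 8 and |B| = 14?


An injection sends each of |A| = 8 inputs to a distinct output in B.
# injections = |B|·(|B|-1)·…·(|B|-|A|+1) = 14! / (14 - 8)!
= 14 × 13 × 12 × 11 × 10 × 9 × 8 × 7
= 121080960

Number of injections = 121080960


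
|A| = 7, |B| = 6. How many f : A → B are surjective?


n = |A| = 7, k = |B| = 6. Surjections via inclusion-exclusion:
S(n,k) = Σ(-1)^i × C(k,i) × (k-i)^n, i=0 to k
i=0: (-1)^0×C(6,0)×6^7 = 279936
i=1: (-1)^1×C(6,1)×5^7 = -468750
i=2: (-1)^2×C(6,2)×4^7 = 245760
i=3: (-1)^3×C(6,3)×3^7 = -43740
i=4: (-1)^4×C(6,4)×2^7 = 1920
i=5: (-1)^5×C(6,5)×1^7 = -6
i=6: (-1)^6×C(6,6)×0^7 = 0
Total = 15120

Number of surjections = 15120


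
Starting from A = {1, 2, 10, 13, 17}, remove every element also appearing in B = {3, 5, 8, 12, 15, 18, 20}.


A \ B = elements in A but not in B
A = {1, 2, 10, 13, 17}
B = {3, 5, 8, 12, 15, 18, 20}
Remove from A any elements in B
A \ B = {1, 2, 10, 13, 17}

A \ B = {1, 2, 10, 13, 17}


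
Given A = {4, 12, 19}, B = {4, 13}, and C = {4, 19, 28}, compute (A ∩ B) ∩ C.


A ∩ B = {4}
(A ∩ B) ∩ C = {4}

A ∩ B ∩ C = {4}


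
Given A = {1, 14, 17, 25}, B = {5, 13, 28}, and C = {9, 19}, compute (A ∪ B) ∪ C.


A ∪ B = {1, 5, 13, 14, 17, 25, 28}
(A ∪ B) ∪ C = {1, 5, 9, 13, 14, 17, 19, 25, 28}

A ∪ B ∪ C = {1, 5, 9, 13, 14, 17, 19, 25, 28}


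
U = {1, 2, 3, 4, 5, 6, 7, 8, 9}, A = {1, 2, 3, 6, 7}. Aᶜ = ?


Aᶜ = U \ A = elements in U but not in A
U = {1, 2, 3, 4, 5, 6, 7, 8, 9}
A = {1, 2, 3, 6, 7}
Aᶜ = {4, 5, 8, 9}

Aᶜ = {4, 5, 8, 9}


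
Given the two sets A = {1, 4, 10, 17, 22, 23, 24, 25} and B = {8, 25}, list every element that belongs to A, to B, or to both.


A ∪ B = all elements in A or B (or both)
A = {1, 4, 10, 17, 22, 23, 24, 25}
B = {8, 25}
A ∪ B = {1, 4, 8, 10, 17, 22, 23, 24, 25}

A ∪ B = {1, 4, 8, 10, 17, 22, 23, 24, 25}


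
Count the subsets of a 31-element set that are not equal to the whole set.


Total subsets = 2^n = 2^31 = 2147483648
Proper subsets exclude the set itself: 2^n - 1
= 2147483648 - 1
= 2147483647

Number of proper subsets = 2147483647


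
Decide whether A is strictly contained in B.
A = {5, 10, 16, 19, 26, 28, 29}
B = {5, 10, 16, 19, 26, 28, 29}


A ⊂ B requires: A ⊆ B AND A ≠ B.
A ⊆ B? Yes
A = B? Yes
A = B, so A is not a PROPER subset.

No, A is not a proper subset of B


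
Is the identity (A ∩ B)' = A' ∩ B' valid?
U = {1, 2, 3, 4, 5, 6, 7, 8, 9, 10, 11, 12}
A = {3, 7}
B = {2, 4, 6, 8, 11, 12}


LHS: A ∩ B = ∅
(A ∩ B)' = U \ (A ∩ B) = {1, 2, 3, 4, 5, 6, 7, 8, 9, 10, 11, 12}
A' = {1, 2, 4, 5, 6, 8, 9, 10, 11, 12}, B' = {1, 3, 5, 7, 9, 10}
Claimed RHS: A' ∩ B' = {1, 5, 9, 10}
Identity is INVALID: LHS = {1, 2, 3, 4, 5, 6, 7, 8, 9, 10, 11, 12} but the RHS claimed here equals {1, 5, 9, 10}. The correct form is (A ∩ B)' = A' ∪ B'.

Identity is invalid: (A ∩ B)' = {1, 2, 3, 4, 5, 6, 7, 8, 9, 10, 11, 12} but A' ∩ B' = {1, 5, 9, 10}. The correct De Morgan law is (A ∩ B)' = A' ∪ B'.


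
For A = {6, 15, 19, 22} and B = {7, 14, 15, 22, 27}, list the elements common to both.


A ∩ B = elements in both A and B
A = {6, 15, 19, 22}
B = {7, 14, 15, 22, 27}
A ∩ B = {15, 22}

A ∩ B = {15, 22}


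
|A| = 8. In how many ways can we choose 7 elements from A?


C(n,k) = n! / (k!(n-k)!)
C(8,7) = 8! / (7!1!)
= 8

C(8,7) = 8


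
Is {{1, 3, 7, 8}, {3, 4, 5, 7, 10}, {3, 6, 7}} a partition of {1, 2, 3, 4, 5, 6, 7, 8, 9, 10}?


A partition requires: (1) non-empty parts, (2) pairwise disjoint, (3) union = U
Parts: {1, 3, 7, 8}, {3, 4, 5, 7, 10}, {3, 6, 7}
Union of parts: {1, 3, 4, 5, 6, 7, 8, 10}
U = {1, 2, 3, 4, 5, 6, 7, 8, 9, 10}
All non-empty? True
Pairwise disjoint? False
Covers U? False

No, not a valid partition


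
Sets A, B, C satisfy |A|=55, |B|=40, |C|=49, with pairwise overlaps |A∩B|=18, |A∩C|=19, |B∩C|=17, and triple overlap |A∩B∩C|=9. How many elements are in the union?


|A∪B∪C| = |A|+|B|+|C| - |A∩B|-|A∩C|-|B∩C| + |A∩B∩C|
= 55+40+49 - 18-19-17 + 9
= 144 - 54 + 9
= 99

|A ∪ B ∪ C| = 99


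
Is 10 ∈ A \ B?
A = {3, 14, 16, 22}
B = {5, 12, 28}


A = {3, 14, 16, 22}, B = {5, 12, 28}
A \ B = elements in A but not in B
A \ B = {3, 14, 16, 22}
Checking if 10 ∈ A \ B
10 is not in A \ B → False

10 ∉ A \ B


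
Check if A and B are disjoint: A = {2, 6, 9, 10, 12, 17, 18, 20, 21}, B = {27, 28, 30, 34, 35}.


Disjoint means A ∩ B = ∅.
A ∩ B = ∅
A ∩ B = ∅, so A and B are disjoint.

Yes, A and B are disjoint


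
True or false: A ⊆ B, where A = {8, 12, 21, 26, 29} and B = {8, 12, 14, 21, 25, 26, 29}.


A ⊆ B means every element of A is in B.
All elements of A are in B.
So A ⊆ B.

Yes, A ⊆ B


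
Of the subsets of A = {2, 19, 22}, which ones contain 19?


A subset of A contains 19 iff the remaining 2 elements form any subset of A \ {19}.
Count: 2^(n-1) = 2^2 = 4
Subsets containing 19: {19}, {2, 19}, {19, 22}, {2, 19, 22}

Subsets containing 19 (4 total): {19}, {2, 19}, {19, 22}, {2, 19, 22}


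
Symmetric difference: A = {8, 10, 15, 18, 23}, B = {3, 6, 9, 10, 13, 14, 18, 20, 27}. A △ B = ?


A △ B = (A \ B) ∪ (B \ A) = elements in exactly one of A or B
A \ B = {8, 15, 23}
B \ A = {3, 6, 9, 13, 14, 20, 27}
A △ B = {3, 6, 8, 9, 13, 14, 15, 20, 23, 27}

A △ B = {3, 6, 8, 9, 13, 14, 15, 20, 23, 27}


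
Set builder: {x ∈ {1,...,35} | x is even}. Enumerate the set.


Checking each candidate:
Condition: even numbers in {1,...,35}
Result = {2, 4, 6, 8, 10, 12, 14, 16, 18, 20, 22, 24, 26, 28, 30, 32, 34}

{2, 4, 6, 8, 10, 12, 14, 16, 18, 20, 22, 24, 26, 28, 30, 32, 34}


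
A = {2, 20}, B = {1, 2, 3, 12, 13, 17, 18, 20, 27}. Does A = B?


Two sets are equal iff they have exactly the same elements.
A = {2, 20}
B = {1, 2, 3, 12, 13, 17, 18, 20, 27}
Differences: {1, 3, 12, 13, 17, 18, 27}
A ≠ B

No, A ≠ B


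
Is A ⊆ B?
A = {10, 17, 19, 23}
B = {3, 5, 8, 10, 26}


A ⊆ B means every element of A is in B.
Elements in A not in B: {17, 19, 23}
So A ⊄ B.

No, A ⊄ B


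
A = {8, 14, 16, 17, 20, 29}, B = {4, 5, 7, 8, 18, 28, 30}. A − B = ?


A \ B = elements in A but not in B
A = {8, 14, 16, 17, 20, 29}
B = {4, 5, 7, 8, 18, 28, 30}
Remove from A any elements in B
A \ B = {14, 16, 17, 20, 29}

A \ B = {14, 16, 17, 20, 29}


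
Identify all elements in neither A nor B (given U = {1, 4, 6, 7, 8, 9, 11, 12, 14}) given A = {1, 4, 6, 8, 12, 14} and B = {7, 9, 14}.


A = {1, 4, 6, 8, 12, 14}
B = {7, 9, 14}
Region: in neither A nor B (given U = {1, 4, 6, 7, 8, 9, 11, 12, 14})
Elements: {11}

Elements in neither A nor B (given U = {1, 4, 6, 7, 8, 9, 11, 12, 14}): {11}


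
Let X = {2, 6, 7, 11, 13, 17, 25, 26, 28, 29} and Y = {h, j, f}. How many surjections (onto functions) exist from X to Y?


n = |X| = 10, k = |Y| = 3. Surjections via inclusion-exclusion:
S(n,k) = Σ(-1)^i × C(k,i) × (k-i)^n, i=0 to k
i=0: (-1)^0×C(3,0)×3^10 = 59049
i=1: (-1)^1×C(3,1)×2^10 = -3072
i=2: (-1)^2×C(3,2)×1^10 = 3
i=3: (-1)^3×C(3,3)×0^10 = 0
Total = 55980

Number of surjections = 55980


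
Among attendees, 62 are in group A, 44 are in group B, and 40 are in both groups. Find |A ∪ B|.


|A ∪ B| = |A| + |B| - |A ∩ B|
= 62 + 44 - 40
= 66

|A ∪ B| = 66


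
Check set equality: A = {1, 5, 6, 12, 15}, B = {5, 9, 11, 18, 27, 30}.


Two sets are equal iff they have exactly the same elements.
A = {1, 5, 6, 12, 15}
B = {5, 9, 11, 18, 27, 30}
Differences: {1, 6, 9, 11, 12, 15, 18, 27, 30}
A ≠ B

No, A ≠ B


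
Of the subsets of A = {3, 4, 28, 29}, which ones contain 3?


A subset of A contains 3 iff the remaining 3 elements form any subset of A \ {3}.
Count: 2^(n-1) = 2^3 = 8
Subsets containing 3: {3}, {3, 4}, {3, 28}, {3, 29}, {3, 4, 28}, {3, 4, 29}, {3, 28, 29}, {3, 4, 28, 29}

Subsets containing 3 (8 total): {3}, {3, 4}, {3, 28}, {3, 29}, {3, 4, 28}, {3, 4, 29}, {3, 28, 29}, {3, 4, 28, 29}


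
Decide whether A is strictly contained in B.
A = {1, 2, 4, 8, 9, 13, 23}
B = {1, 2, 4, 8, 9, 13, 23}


A ⊂ B requires: A ⊆ B AND A ≠ B.
A ⊆ B? Yes
A = B? Yes
A = B, so A is not a PROPER subset.

No, A is not a proper subset of B


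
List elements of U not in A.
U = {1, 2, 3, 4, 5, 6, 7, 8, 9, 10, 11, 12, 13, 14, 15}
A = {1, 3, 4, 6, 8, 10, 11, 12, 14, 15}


Aᶜ = U \ A = elements in U but not in A
U = {1, 2, 3, 4, 5, 6, 7, 8, 9, 10, 11, 12, 13, 14, 15}
A = {1, 3, 4, 6, 8, 10, 11, 12, 14, 15}
Aᶜ = {2, 5, 7, 9, 13}

Aᶜ = {2, 5, 7, 9, 13}


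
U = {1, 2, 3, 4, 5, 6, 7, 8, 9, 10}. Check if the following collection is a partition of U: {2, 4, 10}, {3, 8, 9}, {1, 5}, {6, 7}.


A partition requires: (1) non-empty parts, (2) pairwise disjoint, (3) union = U
Parts: {2, 4, 10}, {3, 8, 9}, {1, 5}, {6, 7}
Union of parts: {1, 2, 3, 4, 5, 6, 7, 8, 9, 10}
U = {1, 2, 3, 4, 5, 6, 7, 8, 9, 10}
All non-empty? True
Pairwise disjoint? True
Covers U? True

Yes, valid partition


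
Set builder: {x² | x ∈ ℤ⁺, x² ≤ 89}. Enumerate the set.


Checking each candidate:
Condition: positive perfect squares ≤ 89
Result = {1, 4, 9, 16, 25, 36, 49, 64, 81}

{1, 4, 9, 16, 25, 36, 49, 64, 81}


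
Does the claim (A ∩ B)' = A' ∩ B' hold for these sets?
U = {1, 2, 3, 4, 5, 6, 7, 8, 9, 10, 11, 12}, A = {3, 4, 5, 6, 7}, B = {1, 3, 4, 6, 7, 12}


LHS: A ∩ B = {3, 4, 6, 7}
(A ∩ B)' = U \ (A ∩ B) = {1, 2, 5, 8, 9, 10, 11, 12}
A' = {1, 2, 8, 9, 10, 11, 12}, B' = {2, 5, 8, 9, 10, 11}
Claimed RHS: A' ∩ B' = {2, 8, 9, 10, 11}
Identity is INVALID: LHS = {1, 2, 5, 8, 9, 10, 11, 12} but the RHS claimed here equals {2, 8, 9, 10, 11}. The correct form is (A ∩ B)' = A' ∪ B'.

Identity is invalid: (A ∩ B)' = {1, 2, 5, 8, 9, 10, 11, 12} but A' ∩ B' = {2, 8, 9, 10, 11}. The correct De Morgan law is (A ∩ B)' = A' ∪ B'.


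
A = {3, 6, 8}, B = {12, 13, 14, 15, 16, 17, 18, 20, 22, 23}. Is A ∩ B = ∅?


Disjoint means A ∩ B = ∅.
A ∩ B = ∅
A ∩ B = ∅, so A and B are disjoint.

Yes, A and B are disjoint


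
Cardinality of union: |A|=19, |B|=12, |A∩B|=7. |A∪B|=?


|A ∪ B| = |A| + |B| - |A ∩ B|
= 19 + 12 - 7
= 24

|A ∪ B| = 24


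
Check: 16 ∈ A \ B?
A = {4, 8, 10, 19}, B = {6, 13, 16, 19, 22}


A = {4, 8, 10, 19}, B = {6, 13, 16, 19, 22}
A \ B = elements in A but not in B
A \ B = {4, 8, 10}
Checking if 16 ∈ A \ B
16 is not in A \ B → False

16 ∉ A \ B


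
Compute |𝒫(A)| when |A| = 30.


Number of subsets = 2^n
= 2^30
= 1073741824

|P(A)| = 1073741824


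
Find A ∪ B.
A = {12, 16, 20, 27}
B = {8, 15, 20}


A ∪ B = all elements in A or B (or both)
A = {12, 16, 20, 27}
B = {8, 15, 20}
A ∪ B = {8, 12, 15, 16, 20, 27}

A ∪ B = {8, 12, 15, 16, 20, 27}


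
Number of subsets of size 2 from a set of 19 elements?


C(n,k) = n! / (k!(n-k)!)
C(19,2) = 19! / (2!17!)
= 171

C(19,2) = 171


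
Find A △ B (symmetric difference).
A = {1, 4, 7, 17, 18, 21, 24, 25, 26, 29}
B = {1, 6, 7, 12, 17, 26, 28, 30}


A △ B = (A \ B) ∪ (B \ A) = elements in exactly one of A or B
A \ B = {4, 18, 21, 24, 25, 29}
B \ A = {6, 12, 28, 30}
A △ B = {4, 6, 12, 18, 21, 24, 25, 28, 29, 30}

A △ B = {4, 6, 12, 18, 21, 24, 25, 28, 29, 30}


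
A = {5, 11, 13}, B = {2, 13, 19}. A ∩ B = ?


A ∩ B = elements in both A and B
A = {5, 11, 13}
B = {2, 13, 19}
A ∩ B = {13}

A ∩ B = {13}


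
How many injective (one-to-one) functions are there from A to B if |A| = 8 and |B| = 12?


An injection sends each of |A| = 8 inputs to a distinct output in B.
# injections = |B|·(|B|-1)·…·(|B|-|A|+1) = 12! / (12 - 8)!
= 12 × 11 × 10 × 9 × 8 × 7 × 6 × 5
= 19958400

Number of injections = 19958400


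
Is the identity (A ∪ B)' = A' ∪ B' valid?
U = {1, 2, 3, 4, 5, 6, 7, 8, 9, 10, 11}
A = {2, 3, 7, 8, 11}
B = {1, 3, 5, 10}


LHS: A ∪ B = {1, 2, 3, 5, 7, 8, 10, 11}
(A ∪ B)' = U \ (A ∪ B) = {4, 6, 9}
A' = {1, 4, 5, 6, 9, 10}, B' = {2, 4, 6, 7, 8, 9, 11}
Claimed RHS: A' ∪ B' = {1, 2, 4, 5, 6, 7, 8, 9, 10, 11}
Identity is INVALID: LHS = {4, 6, 9} but the RHS claimed here equals {1, 2, 4, 5, 6, 7, 8, 9, 10, 11}. The correct form is (A ∪ B)' = A' ∩ B'.

Identity is invalid: (A ∪ B)' = {4, 6, 9} but A' ∪ B' = {1, 2, 4, 5, 6, 7, 8, 9, 10, 11}. The correct De Morgan law is (A ∪ B)' = A' ∩ B'.


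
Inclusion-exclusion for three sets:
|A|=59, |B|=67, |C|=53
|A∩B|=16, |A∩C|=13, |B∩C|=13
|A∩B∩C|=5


|A∪B∪C| = |A|+|B|+|C| - |A∩B|-|A∩C|-|B∩C| + |A∩B∩C|
= 59+67+53 - 16-13-13 + 5
= 179 - 42 + 5
= 142

|A ∪ B ∪ C| = 142


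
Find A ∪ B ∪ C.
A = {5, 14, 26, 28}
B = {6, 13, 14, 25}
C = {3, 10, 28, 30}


A ∪ B = {5, 6, 13, 14, 25, 26, 28}
(A ∪ B) ∪ C = {3, 5, 6, 10, 13, 14, 25, 26, 28, 30}

A ∪ B ∪ C = {3, 5, 6, 10, 13, 14, 25, 26, 28, 30}


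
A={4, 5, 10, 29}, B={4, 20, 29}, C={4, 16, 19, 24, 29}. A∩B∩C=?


A ∩ B = {4, 29}
(A ∩ B) ∩ C = {4, 29}

A ∩ B ∩ C = {4, 29}


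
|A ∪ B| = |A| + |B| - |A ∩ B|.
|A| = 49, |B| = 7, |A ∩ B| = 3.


|A ∪ B| = |A| + |B| - |A ∩ B|
= 49 + 7 - 3
= 53

|A ∪ B| = 53


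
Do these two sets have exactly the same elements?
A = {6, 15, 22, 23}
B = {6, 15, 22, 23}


Two sets are equal iff they have exactly the same elements.
A = {6, 15, 22, 23}
B = {6, 15, 22, 23}
Same elements → A = B

Yes, A = B


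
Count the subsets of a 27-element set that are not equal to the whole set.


Total subsets = 2^n = 2^27 = 134217728
Proper subsets exclude the set itself: 2^n - 1
= 134217728 - 1
= 134217727

Number of proper subsets = 134217727


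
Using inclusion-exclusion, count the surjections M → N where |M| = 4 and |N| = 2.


n = |M| = 4, k = |N| = 2. Surjections via inclusion-exclusion:
S(n,k) = Σ(-1)^i × C(k,i) × (k-i)^n, i=0 to k
i=0: (-1)^0×C(2,0)×2^4 = 16
i=1: (-1)^1×C(2,1)×1^4 = -2
i=2: (-1)^2×C(2,2)×0^4 = 0
Total = 14

Number of surjections = 14


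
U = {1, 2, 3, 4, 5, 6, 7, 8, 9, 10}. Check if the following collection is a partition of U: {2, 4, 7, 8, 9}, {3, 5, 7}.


A partition requires: (1) non-empty parts, (2) pairwise disjoint, (3) union = U
Parts: {2, 4, 7, 8, 9}, {3, 5, 7}
Union of parts: {2, 3, 4, 5, 7, 8, 9}
U = {1, 2, 3, 4, 5, 6, 7, 8, 9, 10}
All non-empty? True
Pairwise disjoint? False
Covers U? False

No, not a valid partition


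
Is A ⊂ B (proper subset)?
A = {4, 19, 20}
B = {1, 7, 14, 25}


A ⊂ B requires: A ⊆ B AND A ≠ B.
A ⊆ B? No
A ⊄ B, so A is not a proper subset.

No, A is not a proper subset of B


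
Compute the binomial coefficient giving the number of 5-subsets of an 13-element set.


C(n,k) = n! / (k!(n-k)!)
C(13,5) = 13! / (5!8!)
= 1287

C(13,5) = 1287


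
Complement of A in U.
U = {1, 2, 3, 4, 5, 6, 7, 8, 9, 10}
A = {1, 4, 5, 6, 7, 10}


Aᶜ = U \ A = elements in U but not in A
U = {1, 2, 3, 4, 5, 6, 7, 8, 9, 10}
A = {1, 4, 5, 6, 7, 10}
Aᶜ = {2, 3, 8, 9}

Aᶜ = {2, 3, 8, 9}


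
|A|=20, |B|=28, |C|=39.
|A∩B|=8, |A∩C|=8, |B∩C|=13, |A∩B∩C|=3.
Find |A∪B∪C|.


|A∪B∪C| = |A|+|B|+|C| - |A∩B|-|A∩C|-|B∩C| + |A∩B∩C|
= 20+28+39 - 8-8-13 + 3
= 87 - 29 + 3
= 61

|A ∪ B ∪ C| = 61


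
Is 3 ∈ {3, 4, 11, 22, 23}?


A = {3, 4, 11, 22, 23}
Checking if 3 is in A
3 is in A → True

3 ∈ A


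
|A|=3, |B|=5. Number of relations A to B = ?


A relation from A to B is any subset of A × B.
|A × B| = 3 × 5 = 15
# relations = 2^|A × B| = 2^15 = 32768

Number of relations = 32768


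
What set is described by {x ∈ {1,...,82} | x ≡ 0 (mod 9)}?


Checking each candidate:
Condition: x in {1,...,82} with x ≡ 0 (mod 9)
Result = {9, 18, 27, 36, 45, 54, 63, 72, 81}

{9, 18, 27, 36, 45, 54, 63, 72, 81}


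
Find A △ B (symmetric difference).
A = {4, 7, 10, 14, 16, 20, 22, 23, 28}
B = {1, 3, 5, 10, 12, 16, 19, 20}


A △ B = (A \ B) ∪ (B \ A) = elements in exactly one of A or B
A \ B = {4, 7, 14, 22, 23, 28}
B \ A = {1, 3, 5, 12, 19}
A △ B = {1, 3, 4, 5, 7, 12, 14, 19, 22, 23, 28}

A △ B = {1, 3, 4, 5, 7, 12, 14, 19, 22, 23, 28}


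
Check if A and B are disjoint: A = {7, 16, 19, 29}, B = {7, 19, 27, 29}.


Disjoint means A ∩ B = ∅.
A ∩ B = {7, 19, 29}
A ∩ B ≠ ∅, so A and B are NOT disjoint.

No, A and B are not disjoint (A ∩ B = {7, 19, 29})


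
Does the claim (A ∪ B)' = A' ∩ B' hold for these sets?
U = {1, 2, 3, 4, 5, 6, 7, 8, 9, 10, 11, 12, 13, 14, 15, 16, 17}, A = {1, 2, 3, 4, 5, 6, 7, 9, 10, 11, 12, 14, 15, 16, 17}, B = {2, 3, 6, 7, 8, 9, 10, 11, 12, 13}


LHS: A ∪ B = {1, 2, 3, 4, 5, 6, 7, 8, 9, 10, 11, 12, 13, 14, 15, 16, 17}
(A ∪ B)' = U \ (A ∪ B) = ∅
A' = {8, 13}, B' = {1, 4, 5, 14, 15, 16, 17}
Claimed RHS: A' ∩ B' = ∅
Identity is VALID: LHS = RHS = ∅ ✓

Identity is valid. (A ∪ B)' = A' ∩ B' = ∅


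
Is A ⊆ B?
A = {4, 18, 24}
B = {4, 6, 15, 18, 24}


A ⊆ B means every element of A is in B.
All elements of A are in B.
So A ⊆ B.

Yes, A ⊆ B


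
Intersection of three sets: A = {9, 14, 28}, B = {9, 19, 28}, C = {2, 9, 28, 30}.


A ∩ B = {9, 28}
(A ∩ B) ∩ C = {9, 28}

A ∩ B ∩ C = {9, 28}


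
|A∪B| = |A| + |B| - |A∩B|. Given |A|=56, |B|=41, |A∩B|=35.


|A ∪ B| = |A| + |B| - |A ∩ B|
= 56 + 41 - 35
= 62

|A ∪ B| = 62


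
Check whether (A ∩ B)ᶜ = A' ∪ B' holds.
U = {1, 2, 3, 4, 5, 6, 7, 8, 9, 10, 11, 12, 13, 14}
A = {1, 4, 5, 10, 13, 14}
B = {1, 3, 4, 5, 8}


LHS: A ∩ B = {1, 4, 5}
(A ∩ B)' = U \ (A ∩ B) = {2, 3, 6, 7, 8, 9, 10, 11, 12, 13, 14}
A' = {2, 3, 6, 7, 8, 9, 11, 12}, B' = {2, 6, 7, 9, 10, 11, 12, 13, 14}
Claimed RHS: A' ∪ B' = {2, 3, 6, 7, 8, 9, 10, 11, 12, 13, 14}
Identity is VALID: LHS = RHS = {2, 3, 6, 7, 8, 9, 10, 11, 12, 13, 14} ✓

Identity is valid. (A ∩ B)' = A' ∪ B' = {2, 3, 6, 7, 8, 9, 10, 11, 12, 13, 14}


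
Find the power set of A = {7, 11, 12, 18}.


|A| = 4, so |P(A)| = 2^4 = 16
Enumerate subsets by cardinality (0 to 4):
∅, {7}, {11}, {12}, {18}, {7, 11}, {7, 12}, {7, 18}, {11, 12}, {11, 18}, {12, 18}, {7, 11, 12}, {7, 11, 18}, {7, 12, 18}, {11, 12, 18}, {7, 11, 12, 18}

P(A) has 16 subsets: ∅, {7}, {11}, {12}, {18}, {7, 11}, {7, 12}, {7, 18}, {11, 12}, {11, 18}, {12, 18}, {7, 11, 12}, {7, 11, 18}, {7, 12, 18}, {11, 12, 18}, {7, 11, 12, 18}


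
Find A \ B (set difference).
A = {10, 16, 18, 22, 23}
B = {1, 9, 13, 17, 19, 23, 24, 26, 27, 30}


A \ B = elements in A but not in B
A = {10, 16, 18, 22, 23}
B = {1, 9, 13, 17, 19, 23, 24, 26, 27, 30}
Remove from A any elements in B
A \ B = {10, 16, 18, 22}

A \ B = {10, 16, 18, 22}


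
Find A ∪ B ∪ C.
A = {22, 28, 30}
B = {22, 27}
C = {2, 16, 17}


A ∪ B = {22, 27, 28, 30}
(A ∪ B) ∪ C = {2, 16, 17, 22, 27, 28, 30}

A ∪ B ∪ C = {2, 16, 17, 22, 27, 28, 30}


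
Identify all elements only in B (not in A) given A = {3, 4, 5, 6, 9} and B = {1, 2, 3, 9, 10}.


A = {3, 4, 5, 6, 9}
B = {1, 2, 3, 9, 10}
Region: only in B (not in A)
Elements: {1, 2, 10}

Elements only in B (not in A): {1, 2, 10}


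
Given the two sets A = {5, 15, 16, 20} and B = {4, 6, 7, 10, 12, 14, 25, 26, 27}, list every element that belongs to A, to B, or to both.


A ∪ B = all elements in A or B (or both)
A = {5, 15, 16, 20}
B = {4, 6, 7, 10, 12, 14, 25, 26, 27}
A ∪ B = {4, 5, 6, 7, 10, 12, 14, 15, 16, 20, 25, 26, 27}

A ∪ B = {4, 5, 6, 7, 10, 12, 14, 15, 16, 20, 25, 26, 27}


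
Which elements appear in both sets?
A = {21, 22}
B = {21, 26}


A ∩ B = elements in both A and B
A = {21, 22}
B = {21, 26}
A ∩ B = {21}

A ∩ B = {21}


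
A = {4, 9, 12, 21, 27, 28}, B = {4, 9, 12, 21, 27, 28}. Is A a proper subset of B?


A ⊂ B requires: A ⊆ B AND A ≠ B.
A ⊆ B? Yes
A = B? Yes
A = B, so A is not a PROPER subset.

No, A is not a proper subset of B


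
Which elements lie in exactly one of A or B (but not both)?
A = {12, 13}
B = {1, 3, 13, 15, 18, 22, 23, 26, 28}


A △ B = (A \ B) ∪ (B \ A) = elements in exactly one of A or B
A \ B = {12}
B \ A = {1, 3, 15, 18, 22, 23, 26, 28}
A △ B = {1, 3, 12, 15, 18, 22, 23, 26, 28}

A △ B = {1, 3, 12, 15, 18, 22, 23, 26, 28}


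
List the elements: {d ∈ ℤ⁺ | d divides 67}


Checking each candidate:
Condition: positive divisors of 67
Result = {1, 67}

{1, 67}


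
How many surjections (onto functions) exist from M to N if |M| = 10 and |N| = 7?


n = |M| = 10, k = |N| = 7. Surjections via inclusion-exclusion:
S(n,k) = Σ(-1)^i × C(k,i) × (k-i)^n, i=0 to k
i=0: (-1)^0×C(7,0)×7^10 = 282475249
i=1: (-1)^1×C(7,1)×6^10 = -423263232
i=2: (-1)^2×C(7,2)×5^10 = 205078125
i=3: (-1)^3×C(7,3)×4^10 = -36700160
i=4: (-1)^4×C(7,4)×3^10 = 2066715
i=5: (-1)^5×C(7,5)×2^10 = -21504
i=6: (-1)^6×C(7,6)×1^10 = 7
i=7: (-1)^7×C(7,7)×0^10 = 0
Total = 29635200

Number of surjections = 29635200


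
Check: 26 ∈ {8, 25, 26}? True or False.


A = {8, 25, 26}
Checking if 26 is in A
26 is in A → True

26 ∈ A


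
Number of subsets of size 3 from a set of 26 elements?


C(n,k) = n! / (k!(n-k)!)
C(26,3) = 26! / (3!23!)
= 2600

C(26,3) = 2600


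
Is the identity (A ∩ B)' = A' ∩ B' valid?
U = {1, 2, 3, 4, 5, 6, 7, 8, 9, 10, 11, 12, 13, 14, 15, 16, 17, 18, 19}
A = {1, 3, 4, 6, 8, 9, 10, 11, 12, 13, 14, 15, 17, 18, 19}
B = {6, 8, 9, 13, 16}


LHS: A ∩ B = {6, 8, 9, 13}
(A ∩ B)' = U \ (A ∩ B) = {1, 2, 3, 4, 5, 7, 10, 11, 12, 14, 15, 16, 17, 18, 19}
A' = {2, 5, 7, 16}, B' = {1, 2, 3, 4, 5, 7, 10, 11, 12, 14, 15, 17, 18, 19}
Claimed RHS: A' ∩ B' = {2, 5, 7}
Identity is INVALID: LHS = {1, 2, 3, 4, 5, 7, 10, 11, 12, 14, 15, 16, 17, 18, 19} but the RHS claimed here equals {2, 5, 7}. The correct form is (A ∩ B)' = A' ∪ B'.

Identity is invalid: (A ∩ B)' = {1, 2, 3, 4, 5, 7, 10, 11, 12, 14, 15, 16, 17, 18, 19} but A' ∩ B' = {2, 5, 7}. The correct De Morgan law is (A ∩ B)' = A' ∪ B'.


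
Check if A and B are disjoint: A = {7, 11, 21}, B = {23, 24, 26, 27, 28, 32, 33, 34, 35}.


Disjoint means A ∩ B = ∅.
A ∩ B = ∅
A ∩ B = ∅, so A and B are disjoint.

Yes, A and B are disjoint


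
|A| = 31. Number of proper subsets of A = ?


Total subsets = 2^n = 2^31 = 2147483648
Proper subsets exclude the set itself: 2^n - 1
= 2147483648 - 1
= 2147483647

Number of proper subsets = 2147483647


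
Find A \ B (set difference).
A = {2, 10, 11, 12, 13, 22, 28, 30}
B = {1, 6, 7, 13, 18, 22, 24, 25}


A \ B = elements in A but not in B
A = {2, 10, 11, 12, 13, 22, 28, 30}
B = {1, 6, 7, 13, 18, 22, 24, 25}
Remove from A any elements in B
A \ B = {2, 10, 11, 12, 28, 30}

A \ B = {2, 10, 11, 12, 28, 30}


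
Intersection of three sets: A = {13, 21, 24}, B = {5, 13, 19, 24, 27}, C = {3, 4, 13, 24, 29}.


A ∩ B = {13, 24}
(A ∩ B) ∩ C = {13, 24}

A ∩ B ∩ C = {13, 24}


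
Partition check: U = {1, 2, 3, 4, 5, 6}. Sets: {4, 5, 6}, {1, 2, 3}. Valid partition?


A partition requires: (1) non-empty parts, (2) pairwise disjoint, (3) union = U
Parts: {4, 5, 6}, {1, 2, 3}
Union of parts: {1, 2, 3, 4, 5, 6}
U = {1, 2, 3, 4, 5, 6}
All non-empty? True
Pairwise disjoint? True
Covers U? True

Yes, valid partition


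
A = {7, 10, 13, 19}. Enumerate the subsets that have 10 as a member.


A subset of A contains 10 iff the remaining 3 elements form any subset of A \ {10}.
Count: 2^(n-1) = 2^3 = 8
Subsets containing 10: {10}, {7, 10}, {10, 13}, {10, 19}, {7, 10, 13}, {7, 10, 19}, {10, 13, 19}, {7, 10, 13, 19}

Subsets containing 10 (8 total): {10}, {7, 10}, {10, 13}, {10, 19}, {7, 10, 13}, {7, 10, 19}, {10, 13, 19}, {7, 10, 13, 19}


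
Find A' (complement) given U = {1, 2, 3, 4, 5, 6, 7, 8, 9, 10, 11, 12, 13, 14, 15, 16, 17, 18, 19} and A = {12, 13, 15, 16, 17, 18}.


Aᶜ = U \ A = elements in U but not in A
U = {1, 2, 3, 4, 5, 6, 7, 8, 9, 10, 11, 12, 13, 14, 15, 16, 17, 18, 19}
A = {12, 13, 15, 16, 17, 18}
Aᶜ = {1, 2, 3, 4, 5, 6, 7, 8, 9, 10, 11, 14, 19}

Aᶜ = {1, 2, 3, 4, 5, 6, 7, 8, 9, 10, 11, 14, 19}


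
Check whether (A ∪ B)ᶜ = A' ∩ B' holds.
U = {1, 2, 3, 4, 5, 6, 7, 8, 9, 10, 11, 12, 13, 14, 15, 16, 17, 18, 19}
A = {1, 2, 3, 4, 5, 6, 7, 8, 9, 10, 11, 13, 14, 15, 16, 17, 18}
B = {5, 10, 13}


LHS: A ∪ B = {1, 2, 3, 4, 5, 6, 7, 8, 9, 10, 11, 13, 14, 15, 16, 17, 18}
(A ∪ B)' = U \ (A ∪ B) = {12, 19}
A' = {12, 19}, B' = {1, 2, 3, 4, 6, 7, 8, 9, 11, 12, 14, 15, 16, 17, 18, 19}
Claimed RHS: A' ∩ B' = {12, 19}
Identity is VALID: LHS = RHS = {12, 19} ✓

Identity is valid. (A ∪ B)' = A' ∩ B' = {12, 19}


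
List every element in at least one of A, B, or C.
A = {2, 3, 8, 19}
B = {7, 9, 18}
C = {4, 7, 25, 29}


A ∪ B = {2, 3, 7, 8, 9, 18, 19}
(A ∪ B) ∪ C = {2, 3, 4, 7, 8, 9, 18, 19, 25, 29}

A ∪ B ∪ C = {2, 3, 4, 7, 8, 9, 18, 19, 25, 29}


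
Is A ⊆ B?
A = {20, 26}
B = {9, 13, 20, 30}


A ⊆ B means every element of A is in B.
Elements in A not in B: {26}
So A ⊄ B.

No, A ⊄ B


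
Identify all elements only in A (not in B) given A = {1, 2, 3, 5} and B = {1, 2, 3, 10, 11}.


A = {1, 2, 3, 5}
B = {1, 2, 3, 10, 11}
Region: only in A (not in B)
Elements: {5}

Elements only in A (not in B): {5}


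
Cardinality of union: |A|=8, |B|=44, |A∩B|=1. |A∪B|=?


|A ∪ B| = |A| + |B| - |A ∩ B|
= 8 + 44 - 1
= 51

|A ∪ B| = 51


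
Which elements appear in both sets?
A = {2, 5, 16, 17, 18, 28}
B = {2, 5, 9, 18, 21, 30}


A ∩ B = elements in both A and B
A = {2, 5, 16, 17, 18, 28}
B = {2, 5, 9, 18, 21, 30}
A ∩ B = {2, 5, 18}

A ∩ B = {2, 5, 18}


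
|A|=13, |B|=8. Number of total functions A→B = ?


Each of |A| = 13 inputs maps to any of |B| = 8 outputs.
# functions = |B|^|A| = 8^13
= 549755813888

Number of functions = 549755813888
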